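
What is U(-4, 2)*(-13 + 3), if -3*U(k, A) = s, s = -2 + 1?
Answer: -10/3 ≈ -3.3333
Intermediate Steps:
s = -1
U(k, A) = 1/3 (U(k, A) = -1/3*(-1) = 1/3)
U(-4, 2)*(-13 + 3) = (-13 + 3)/3 = (1/3)*(-10) = -10/3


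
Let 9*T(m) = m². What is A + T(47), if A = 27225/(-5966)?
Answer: 12933869/53694 ≈ 240.88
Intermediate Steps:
A = -27225/5966 (A = 27225*(-1/5966) = -27225/5966 ≈ -4.5634)
T(m) = m²/9
A + T(47) = -27225/5966 + (⅑)*47² = -27225/5966 + (⅑)*2209 = -27225/5966 + 2209/9 = 12933869/53694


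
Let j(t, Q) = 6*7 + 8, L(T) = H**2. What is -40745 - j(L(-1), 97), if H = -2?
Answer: -40795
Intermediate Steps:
L(T) = 4 (L(T) = (-2)**2 = 4)
j(t, Q) = 50 (j(t, Q) = 42 + 8 = 50)
-40745 - j(L(-1), 97) = -40745 - 1*50 = -40745 - 50 = -40795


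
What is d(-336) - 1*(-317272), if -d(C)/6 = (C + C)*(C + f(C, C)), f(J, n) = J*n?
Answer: 454159192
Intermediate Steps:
d(C) = -12*C*(C + C**2) (d(C) = -6*(C + C)*(C + C*C) = -6*2*C*(C + C**2) = -12*C*(C + C**2))
d(-336) - 1*(-317272) = -12*(-336)**2*(1 - 336) - 1*(-317272) = -12*112896*(-335) + 317272 = 453841920 + 317272 = 454159192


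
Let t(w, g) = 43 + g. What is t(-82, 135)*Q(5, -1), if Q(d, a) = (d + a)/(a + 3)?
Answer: 356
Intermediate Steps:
Q(d, a) = (a + d)/(3 + a)
t(-82, 135)*Q(5, -1) = (43 + 135)*((-1 + 5)/(3 - 1)) = 178*(4/2) = 178*((1/2)*4) = 178*2 = 356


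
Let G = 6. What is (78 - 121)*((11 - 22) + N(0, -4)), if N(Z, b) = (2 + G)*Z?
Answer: 473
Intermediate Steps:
N(Z, b) = 8*Z (N(Z, b) = (2 + 6)*Z = 8*Z)
(78 - 121)*((11 - 22) + N(0, -4)) = (78 - 121)*((11 - 22) + 8*0) = -43*(-11 + 0) = -43*(-11) = 473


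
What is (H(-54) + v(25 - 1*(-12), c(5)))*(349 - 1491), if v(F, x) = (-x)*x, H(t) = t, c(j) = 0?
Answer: 61668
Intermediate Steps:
v(F, x) = -x²
(H(-54) + v(25 - 1*(-12), c(5)))*(349 - 1491) = (-54 - 1*0²)*(349 - 1491) = (-54 - 1*0)*(-1142) = (-54 + 0)*(-1142) = -54*(-1142) = 61668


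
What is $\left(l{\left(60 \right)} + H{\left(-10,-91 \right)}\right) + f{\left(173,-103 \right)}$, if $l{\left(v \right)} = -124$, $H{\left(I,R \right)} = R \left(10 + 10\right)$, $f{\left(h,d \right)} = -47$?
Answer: $-1991$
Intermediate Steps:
$H{\left(I,R \right)} = 20 R$ ($H{\left(I,R \right)} = R 20 = 20 R$)
$\left(l{\left(60 \right)} + H{\left(-10,-91 \right)}\right) + f{\left(173,-103 \right)} = \left(-124 + 20 \left(-91\right)\right) - 47 = \left(-124 - 1820\right) - 47 = -1944 - 47 = -1991$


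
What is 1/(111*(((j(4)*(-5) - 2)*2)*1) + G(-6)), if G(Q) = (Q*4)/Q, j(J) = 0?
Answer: -1/440 ≈ -0.0022727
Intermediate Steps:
G(Q) = 4 (G(Q) = (4*Q)/Q = 4)
1/(111*(((j(4)*(-5) - 2)*2)*1) + G(-6)) = 1/(111*(((0*(-5) - 2)*2)*1) + 4) = 1/(111*(((0 - 2)*2)*1) + 4) = 1/(111*(-2*2*1) + 4) = 1/(111*(-4*1) + 4) = 1/(111*(-4) + 4) = 1/(-444 + 4) = 1/(-440) = -1/440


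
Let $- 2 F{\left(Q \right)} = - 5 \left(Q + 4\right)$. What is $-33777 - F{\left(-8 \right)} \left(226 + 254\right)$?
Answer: $-28977$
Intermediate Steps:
$F{\left(Q \right)} = 10 + \frac{5 Q}{2}$ ($F{\left(Q \right)} = - \frac{\left(-5\right) \left(Q + 4\right)}{2} = - \frac{\left(-5\right) \left(4 + Q\right)}{2} = - \frac{-20 - 5 Q}{2} = 10 + \frac{5 Q}{2}$)
$-33777 - F{\left(-8 \right)} \left(226 + 254\right) = -33777 - \left(10 + \frac{5}{2} \left(-8\right)\right) \left(226 + 254\right) = -33777 - \left(10 - 20\right) 480 = -33777 - \left(-10\right) 480 = -33777 - -4800 = -33777 + 4800 = -28977$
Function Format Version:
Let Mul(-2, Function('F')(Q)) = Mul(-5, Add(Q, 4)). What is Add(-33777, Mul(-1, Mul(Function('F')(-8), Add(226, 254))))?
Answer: -28977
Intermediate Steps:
Function('F')(Q) = Add(10, Mul(Rational(5, 2), Q)) (Function('F')(Q) = Mul(Rational(-1, 2), Mul(-5, Add(Q, 4))) = Mul(Rational(-1, 2), Mul(-5, Add(4, Q))) = Mul(Rational(-1, 2), Add(-20, Mul(-5, Q))) = Add(10, Mul(Rational(5, 2), Q)))
Add(-33777, Mul(-1, Mul(Function('F')(-8), Add(226, 254)))) = Add(-33777, Mul(-1, Mul(Add(10, Mul(Rational(5, 2), -8)), Add(226, 254)))) = Add(-33777, Mul(-1, Mul(Add(10, -20), 480))) = Add(-33777, Mul(-1, Mul(-10, 480))) = Add(-33777, Mul(-1, -4800)) = Add(-33777, 4800) = -28977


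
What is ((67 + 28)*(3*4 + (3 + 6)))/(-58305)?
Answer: -133/3887 ≈ -0.034217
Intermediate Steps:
((67 + 28)*(3*4 + (3 + 6)))/(-58305) = (95*(12 + 9))*(-1/58305) = (95*21)*(-1/58305) = 1995*(-1/58305) = -133/3887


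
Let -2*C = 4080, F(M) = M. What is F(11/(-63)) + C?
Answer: -128531/63 ≈ -2040.2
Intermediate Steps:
C = -2040 (C = -1/2*4080 = -2040)
F(11/(-63)) + C = 11/(-63) - 2040 = 11*(-1/63) - 2040 = -11/63 - 2040 = -128531/63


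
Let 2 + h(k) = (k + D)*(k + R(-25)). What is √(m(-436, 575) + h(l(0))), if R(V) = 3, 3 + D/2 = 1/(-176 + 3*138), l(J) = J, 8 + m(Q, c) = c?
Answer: 2*√1936606/119 ≈ 23.389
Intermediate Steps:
m(Q, c) = -8 + c
D = -713/119 (D = -6 + 2/(-176 + 3*138) = -6 + 2/(-176 + 414) = -6 + 2/238 = -6 + 2*(1/238) = -6 + 1/119 = -713/119 ≈ -5.9916)
h(k) = -2 + (3 + k)*(-713/119 + k) (h(k) = -2 + (k - 713/119)*(k + 3) = -2 + (-713/119 + k)*(3 + k) = -2 + (3 + k)*(-713/119 + k))
√(m(-436, 575) + h(l(0))) = √((-8 + 575) + (-2377/119 + 0² - 356/119*0)) = √(567 + (-2377/119 + 0 + 0)) = √(567 - 2377/119) = √(65096/119) = 2*√1936606/119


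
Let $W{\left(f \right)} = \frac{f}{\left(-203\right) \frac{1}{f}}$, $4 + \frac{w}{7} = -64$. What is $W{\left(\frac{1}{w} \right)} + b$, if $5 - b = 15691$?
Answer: $- \frac{721476440609}{45994928} \approx -15686.0$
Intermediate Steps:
$b = -15686$ ($b = 5 - 15691 = -15686$)
$w = -476$ ($w = -28 + 7 \left(-64\right) = -28 - 448 = -476$)
$W{\left(f \right)} = - \frac{f^{2}}{203}$ ($W{\left(f \right)} = f \left(- \frac{f}{203}\right) = - \frac{f^{2}}{203}$)
$W{\left(\frac{1}{w} \right)} + b = - \frac{\left(\frac{1}{-476}\right)^{2}}{203} - 15686 = - \frac{\left(- \frac{1}{476}\right)^{2}}{203} - 15686 = \left(- \frac{1}{203}\right) \frac{1}{226576} - 15686 = - \frac{1}{45994928} - 15686 = - \frac{721476440609}{45994928}$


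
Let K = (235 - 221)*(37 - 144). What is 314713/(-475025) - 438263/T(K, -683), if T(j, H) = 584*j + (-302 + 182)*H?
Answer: -41341244161/376634021800 ≈ -0.10977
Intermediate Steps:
K = -1498 (K = 14*(-107) = -1498)
T(j, H) = -120*H + 584*j (T(j, H) = 584*j - 120*H = -120*H + 584*j)
314713/(-475025) - 438263/T(K, -683) = 314713/(-475025) - 438263/(-120*(-683) + 584*(-1498)) = 314713*(-1/475025) - 438263/(81960 - 874832) = -314713/475025 - 438263/(-792872) = -314713/475025 - 438263*(-1/792872) = -314713/475025 + 438263/792872 = -41341244161/376634021800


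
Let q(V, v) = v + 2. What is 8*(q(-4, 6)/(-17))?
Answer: -64/17 ≈ -3.7647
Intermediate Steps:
q(V, v) = 2 + v
8*(q(-4, 6)/(-17)) = 8*((2 + 6)/(-17)) = 8*(8*(-1/17)) = 8*(-8/17) = -64/17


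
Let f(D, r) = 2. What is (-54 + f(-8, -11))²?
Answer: 2704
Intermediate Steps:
(-54 + f(-8, -11))² = (-54 + 2)² = (-52)² = 2704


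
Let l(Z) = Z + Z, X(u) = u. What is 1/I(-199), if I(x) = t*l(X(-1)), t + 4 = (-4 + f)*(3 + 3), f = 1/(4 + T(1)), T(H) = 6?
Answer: 5/274 ≈ 0.018248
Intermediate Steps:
l(Z) = 2*Z
f = 1/10 (f = 1/(4 + 6) = 1/10 ≈ 0.10000)
t = -137/5 (t = -4 + (-4 + 1/10)*(3 + 3) = -4 - 39/10*6 = -4 - 117/5 = -137/5 ≈ -27.400)
I(x) = 274/5 (I(x) = -274*(-1)/5 = -137/5*(-2) = 274/5)
1/I(-199) = 1/(274/5) = 5/274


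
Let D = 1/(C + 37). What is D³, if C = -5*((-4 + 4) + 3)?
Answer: 1/10648 ≈ 9.3914e-5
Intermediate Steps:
C = -15 (C = -5*(0 + 3) = -5*3 = -15)
D = 1/22 (D = 1/(-15 + 37) = 1/22 ≈ 0.045455)
D³ = (1/22)³ = 1/10648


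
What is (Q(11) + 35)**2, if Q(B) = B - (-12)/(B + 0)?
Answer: 268324/121 ≈ 2217.6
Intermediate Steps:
Q(B) = B + 12/B (Q(B) = B - (-12)/B = B + 12/B)
(Q(11) + 35)**2 = ((11 + 12/11) + 35)**2 = (133/11 + 35)**2 = (518/11)**2 = 268324/121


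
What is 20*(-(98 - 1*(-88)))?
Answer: -3720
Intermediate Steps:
20*(-(98 - 1*(-88))) = 20*(-(98 + 88)) = 20*(-1*186) = 20*(-186) = -3720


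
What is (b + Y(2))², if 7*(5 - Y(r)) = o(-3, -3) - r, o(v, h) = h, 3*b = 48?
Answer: 23104/49 ≈ 471.51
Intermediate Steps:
b = 16 (b = (⅓)*48 = 16)
Y(r) = 38/7 + r/7 (Y(r) = 5 - (-3 - r)/7 = 5 + (3/7 + r/7) = 38/7 + r/7)
(b + Y(2))² = (16 + (38/7 + (⅐)*2))² = (16 + (38/7 + 2/7))² = (16 + 40/7)² = (152/7)² = 23104/49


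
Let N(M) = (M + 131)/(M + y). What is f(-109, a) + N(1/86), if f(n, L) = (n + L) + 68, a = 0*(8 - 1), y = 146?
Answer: -503570/12557 ≈ -40.103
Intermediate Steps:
a = 0 (a = 0*7 = 0)
f(n, L) = 68 + L + n (f(n, L) = (L + n) + 68 = 68 + L + n)
N(M) = (131 + M)/(146 + M) (N(M) = (M + 131)/(M + 146) = (131 + M)/(146 + M))
f(-109, a) + N(1/86) = (68 + 0 - 109) + (131 + 1/86)/(146 + 1/86) = -41 + (131 + 1/86)/(146 + 1/86) = -41 + (11267/86)/(12557/86) = -41 + (86/12557)*(11267/86) = -41 + 11267/12557 = -503570/12557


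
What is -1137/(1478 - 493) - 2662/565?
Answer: -130579/22261 ≈ -5.8658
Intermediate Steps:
-1137/(1478 - 493) - 2662/565 = -1137/985 - 2662*1/565 = -1137*1/985 - 2662/565 = -1137/985 - 2662/565 = -130579/22261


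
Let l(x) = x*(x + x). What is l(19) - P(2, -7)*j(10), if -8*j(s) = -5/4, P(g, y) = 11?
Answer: 23049/32 ≈ 720.28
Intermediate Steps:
j(s) = 5/32 (j(s) = -(-5)/(8*4) = -⅛*(-5/4) = 5/32)
l(x) = 2*x² (l(x) = x*(2*x) = 2*x²)
l(19) - P(2, -7)*j(10) = 2*19² - 11*5/32 = 2*361 - 1*55/32 = 722 - 55/32 = 23049/32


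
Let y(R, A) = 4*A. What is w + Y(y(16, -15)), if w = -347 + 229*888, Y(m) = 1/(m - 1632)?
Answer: 343484459/1692 ≈ 2.0301e+5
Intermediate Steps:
Y(m) = 1/(-1632 + m)
w = 203005 (w = -347 + 203352 = 203005)
w + Y(y(16, -15)) = 203005 + 1/(-1632 + 4*(-15)) = 203005 + 1/(-1632 - 60) = 203005 + 1/(-1692) = 203005 - 1/1692 = 343484459/1692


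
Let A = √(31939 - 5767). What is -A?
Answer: -6*√727 ≈ -161.78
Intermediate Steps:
A = 6*√727 (A = √26172 = 6*√727 ≈ 161.78)
-A = -6*√727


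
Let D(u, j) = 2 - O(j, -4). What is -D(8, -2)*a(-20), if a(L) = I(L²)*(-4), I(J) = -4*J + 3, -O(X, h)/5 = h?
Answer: 114984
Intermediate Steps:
O(X, h) = -5*h
I(J) = 3 - 4*J
D(u, j) = -18 (D(u, j) = 2 - (-5)*(-4) = 2 - 1*20 = 2 - 20 = -18)
a(L) = -12 + 16*L² (a(L) = (3 - 4*L²)*(-4) = -12 + 16*L²)
-D(8, -2)*a(-20) = -(-18)*(-12 + 16*(-20)²) = -(-18)*(-12 + 16*400) = -(-18)*(-12 + 6400) = -(-18)*6388 = -1*(-114984) = 114984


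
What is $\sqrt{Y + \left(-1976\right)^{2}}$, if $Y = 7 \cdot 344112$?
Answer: $4 \sqrt{394585} \approx 2512.6$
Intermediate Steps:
$Y = 2408784$
$\sqrt{Y + \left(-1976\right)^{2}} = \sqrt{2408784 + \left(-1976\right)^{2}} = \sqrt{2408784 + 3904576} = \sqrt{6313360} = 4 \sqrt{394585}$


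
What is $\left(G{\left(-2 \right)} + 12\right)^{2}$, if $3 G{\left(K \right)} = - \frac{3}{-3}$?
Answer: $\frac{1369}{9} \approx 152.11$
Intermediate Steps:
$G{\left(K \right)} = \frac{1}{3}$ ($G{\left(K \right)} = \frac{\left(-3\right) \frac{1}{-3}}{3} = \frac{\left(-3\right) \left(- \frac{1}{3}\right)}{3} = \frac{1}{3} \cdot 1 = \frac{1}{3}$)
$\left(G{\left(-2 \right)} + 12\right)^{2} = \left(\frac{1}{3} + 12\right)^{2} = \left(\frac{37}{3}\right)^{2} = \frac{1369}{9}$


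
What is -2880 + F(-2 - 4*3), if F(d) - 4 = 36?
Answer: -2840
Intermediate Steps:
F(d) = 40 (F(d) = 4 + 36 = 40)
-2880 + F(-2 - 4*3) = -2880 + 40 = -2840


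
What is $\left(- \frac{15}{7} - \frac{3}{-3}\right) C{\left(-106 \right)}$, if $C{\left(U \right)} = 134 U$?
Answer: $\frac{113632}{7} \approx 16233.0$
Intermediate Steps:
$\left(- \frac{15}{7} - \frac{3}{-3}\right) C{\left(-106 \right)} = \left(- \frac{15}{7} - \frac{3}{-3}\right) 134 \left(-106\right) = \left(\left(-15\right) \frac{1}{7} - -1\right) \left(-14204\right) = \left(- \frac{15}{7} + 1\right) \left(-14204\right) = \left(- \frac{8}{7}\right) \left(-14204\right) = \frac{113632}{7}$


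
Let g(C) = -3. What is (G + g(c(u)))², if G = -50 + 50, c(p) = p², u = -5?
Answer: 9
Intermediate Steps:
G = 0
(G + g(c(u)))² = (0 - 3)² = (-3)² = 9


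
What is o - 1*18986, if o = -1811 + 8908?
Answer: -11889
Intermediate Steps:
o = 7097
o - 1*18986 = 7097 - 1*18986 = 7097 - 18986 = -11889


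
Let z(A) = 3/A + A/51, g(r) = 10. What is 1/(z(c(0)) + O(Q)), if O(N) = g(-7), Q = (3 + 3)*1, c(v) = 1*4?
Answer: 204/2209 ≈ 0.092350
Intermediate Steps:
c(v) = 4
Q = 6 (Q = 6*1 = 6)
O(N) = 10
z(A) = 3/A + A/51 (z(A) = 3/A + A*(1/51) = 3/A + A/51)
1/(z(c(0)) + O(Q)) = 1/((3/4 + (1/51)*4) + 10) = 1/((3*(¼) + 4/51) + 10) = 1/((¾ + 4/51) + 10) = 1/(169/204 + 10) = 1/(2209/204) = 204/2209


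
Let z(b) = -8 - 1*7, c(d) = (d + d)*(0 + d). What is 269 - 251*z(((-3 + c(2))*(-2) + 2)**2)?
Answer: 4034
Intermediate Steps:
c(d) = 2*d**2 (c(d) = (2*d)*d = 2*d**2)
z(b) = -15 (z(b) = -8 - 7 = -15)
269 - 251*z(((-3 + c(2))*(-2) + 2)**2) = 269 - 251*(-15) = 269 + 3765 = 4034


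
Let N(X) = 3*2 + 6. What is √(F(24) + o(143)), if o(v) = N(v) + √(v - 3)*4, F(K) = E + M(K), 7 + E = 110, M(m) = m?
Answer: √(139 + 8*√35) ≈ 13.650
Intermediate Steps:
E = 103 (E = -7 + 110 = 103)
N(X) = 12 (N(X) = 6 + 6 = 12)
F(K) = 103 + K
o(v) = 12 + 4*√(-3 + v) (o(v) = 12 + √(v - 3)*4 = 12 + √(-3 + v)*4 = 12 + 4*√(-3 + v))
√(F(24) + o(143)) = √((103 + 24) + (12 + 4*√(-3 + 143))) = √(127 + (12 + 4*√140)) = √(127 + (12 + 4*(2*√35))) = √(127 + (12 + 8*√35)) = √(139 + 8*√35)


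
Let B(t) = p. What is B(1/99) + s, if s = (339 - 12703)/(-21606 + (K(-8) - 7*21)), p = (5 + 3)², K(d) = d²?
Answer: 1400460/21689 ≈ 64.570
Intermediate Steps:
p = 64 (p = 8² = 64)
B(t) = 64
s = 12364/21689 (s = (339 - 12703)/(-21606 + ((-8)² - 7*21)) = -12364/(-21606 + (64 - 147)) = -12364/(-21606 - 83) = -12364/(-21689) = -12364*(-1/21689) = 12364/21689 ≈ 0.57006)
B(1/99) + s = 64 + 12364/21689 = 1400460/21689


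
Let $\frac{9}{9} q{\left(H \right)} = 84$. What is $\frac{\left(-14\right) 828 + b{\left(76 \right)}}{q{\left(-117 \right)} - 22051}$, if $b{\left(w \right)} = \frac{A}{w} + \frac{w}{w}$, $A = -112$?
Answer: $\frac{220257}{417373} \approx 0.52772$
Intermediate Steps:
$q{\left(H \right)} = 84$
$b{\left(w \right)} = 1 - \frac{112}{w}$ ($b{\left(w \right)} = - \frac{112}{w} + \frac{w}{w} = - \frac{112}{w} + 1 = 1 - \frac{112}{w}$)
$\frac{\left(-14\right) 828 + b{\left(76 \right)}}{q{\left(-117 \right)} - 22051} = \frac{\left(-14\right) 828 + \frac{-112 + 76}{76}}{84 - 22051} = \frac{-11592 + \frac{1}{76} \left(-36\right)}{-21967} = \left(-11592 - \frac{9}{19}\right) \left(- \frac{1}{21967}\right) = \left(- \frac{220257}{19}\right) \left(- \frac{1}{21967}\right) = \frac{220257}{417373}$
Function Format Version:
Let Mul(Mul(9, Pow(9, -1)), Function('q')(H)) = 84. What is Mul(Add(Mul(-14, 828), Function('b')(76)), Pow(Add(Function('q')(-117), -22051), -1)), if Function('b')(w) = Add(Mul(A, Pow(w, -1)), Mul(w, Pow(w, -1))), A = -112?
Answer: Rational(220257, 417373) ≈ 0.52772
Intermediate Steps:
Function('q')(H) = 84
Function('b')(w) = Add(1, Mul(-112, Pow(w, -1))) (Function('b')(w) = Add(Mul(-112, Pow(w, -1)), Mul(w, Pow(w, -1))) = Add(Mul(-112, Pow(w, -1)), 1) = Add(1, Mul(-112, Pow(w, -1))))
Mul(Add(Mul(-14, 828), Function('b')(76)), Pow(Add(Function('q')(-117), -22051), -1)) = Mul(Add(Mul(-14, 828), Mul(Pow(76, -1), Add(-112, 76))), Pow(Add(84, -22051), -1)) = Mul(Add(-11592, Mul(Rational(1, 76), -36)), Pow(-21967, -1)) = Mul(Add(-11592, Rational(-9, 19)), Rational(-1, 21967)) = Mul(Rational(-220257, 19), Rational(-1, 21967)) = Rational(220257, 417373)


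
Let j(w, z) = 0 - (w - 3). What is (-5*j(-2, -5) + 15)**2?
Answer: 100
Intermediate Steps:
j(w, z) = 3 - w (j(w, z) = 0 - (-3 + w) = 0 + (3 - w) = 3 - w)
(-5*j(-2, -5) + 15)**2 = (-5*(3 - 1*(-2)) + 15)**2 = (-5*(3 + 2) + 15)**2 = (-5*5 + 15)**2 = (-25 + 15)**2 = (-10)**2 = 100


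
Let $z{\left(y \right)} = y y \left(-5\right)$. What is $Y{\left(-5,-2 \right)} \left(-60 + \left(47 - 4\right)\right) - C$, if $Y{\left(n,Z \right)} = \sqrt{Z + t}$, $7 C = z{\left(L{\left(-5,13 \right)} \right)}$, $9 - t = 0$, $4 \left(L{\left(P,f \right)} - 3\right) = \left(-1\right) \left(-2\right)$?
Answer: $\frac{35}{4} - 17 \sqrt{7} \approx -36.228$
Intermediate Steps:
$L{\left(P,f \right)} = \frac{7}{2}$ ($L{\left(P,f \right)} = 3 + \frac{\left(-1\right) \left(-2\right)}{4} = 3 + \frac{1}{4} \cdot 2 = 3 + \frac{1}{2} = \frac{7}{2}$)
$z{\left(y \right)} = - 5 y^{2}$ ($z{\left(y \right)} = y^{2} \left(-5\right) = - 5 y^{2}$)
$t = 9$ ($t = 9 - 0 = 9 + 0 = 9$)
$C = - \frac{35}{4}$ ($C = \frac{\left(-5\right) \left(\frac{7}{2}\right)^{2}}{7} = \frac{\left(-5\right) \frac{49}{4}}{7} = \frac{1}{7} \left(- \frac{245}{4}\right) = - \frac{35}{4} \approx -8.75$)
$Y{\left(n,Z \right)} = \sqrt{9 + Z}$ ($Y{\left(n,Z \right)} = \sqrt{Z + 9} = \sqrt{9 + Z}$)
$Y{\left(-5,-2 \right)} \left(-60 + \left(47 - 4\right)\right) - C = \sqrt{9 - 2} \left(-60 + \left(47 - 4\right)\right) - - \frac{35}{4} = \sqrt{7} \left(-60 + \left(47 - 4\right)\right) + \frac{35}{4} = \sqrt{7} \left(-60 + 43\right) + \frac{35}{4} = \sqrt{7} \left(-17\right) + \frac{35}{4} = - 17 \sqrt{7} + \frac{35}{4} = \frac{35}{4} - 17 \sqrt{7}$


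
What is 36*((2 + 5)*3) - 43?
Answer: 713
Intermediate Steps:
36*((2 + 5)*3) - 43 = 36*(7*3) - 43 = 36*21 - 43 = 756 - 43 = 713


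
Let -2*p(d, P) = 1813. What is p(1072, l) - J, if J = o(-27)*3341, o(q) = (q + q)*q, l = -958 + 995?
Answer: -9744169/2 ≈ -4.8721e+6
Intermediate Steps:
l = 37
o(q) = 2*q² (o(q) = (2*q)*q = 2*q²)
p(d, P) = -1813/2 (p(d, P) = -½*1813 = -1813/2)
J = 4871178 (J = (2*(-27)²)*3341 = (2*729)*3341 = 1458*3341 = 4871178)
p(1072, l) - J = -1813/2 - 1*4871178 = -1813/2 - 4871178 = -9744169/2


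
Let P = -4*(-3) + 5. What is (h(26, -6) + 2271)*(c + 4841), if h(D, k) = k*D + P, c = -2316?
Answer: 5383300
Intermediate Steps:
P = 17 (P = 12 + 5 = 17)
h(D, k) = 17 + D*k (h(D, k) = k*D + 17 = D*k + 17 = 17 + D*k)
(h(26, -6) + 2271)*(c + 4841) = ((17 + 26*(-6)) + 2271)*(-2316 + 4841) = ((17 - 156) + 2271)*2525 = (-139 + 2271)*2525 = 2132*2525 = 5383300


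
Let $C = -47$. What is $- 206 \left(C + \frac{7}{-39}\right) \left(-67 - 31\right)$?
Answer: $- \frac{37145920}{39} \approx -9.5246 \cdot 10^{5}$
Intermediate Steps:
$- 206 \left(C + \frac{7}{-39}\right) \left(-67 - 31\right) = - 206 \left(-47 + \frac{7}{-39}\right) \left(-67 - 31\right) = - 206 \left(-47 + 7 \left(- \frac{1}{39}\right)\right) \left(-98\right) = - 206 \left(-47 - \frac{7}{39}\right) \left(-98\right) = - 206 \left(\left(- \frac{1840}{39}\right) \left(-98\right)\right) = \left(-206\right) \frac{180320}{39} = - \frac{37145920}{39}$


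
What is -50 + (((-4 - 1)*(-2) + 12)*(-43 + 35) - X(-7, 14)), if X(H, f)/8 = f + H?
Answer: -282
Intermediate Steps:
X(H, f) = 8*H + 8*f (X(H, f) = 8*(f + H) = 8*(H + f) = 8*H + 8*f)
-50 + (((-4 - 1)*(-2) + 12)*(-43 + 35) - X(-7, 14)) = -50 + (((-4 - 1)*(-2) + 12)*(-43 + 35) - (8*(-7) + 8*14)) = -50 + ((-5*(-2) + 12)*(-8) - (-56 + 112)) = -50 + ((10 + 12)*(-8) - 1*56) = -50 + (22*(-8) - 56) = -50 + (-176 - 56) = -50 - 232 = -282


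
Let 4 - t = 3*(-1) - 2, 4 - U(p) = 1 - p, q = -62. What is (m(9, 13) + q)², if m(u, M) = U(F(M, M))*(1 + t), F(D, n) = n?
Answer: 9604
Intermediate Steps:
U(p) = 3 + p (U(p) = 4 - (1 - p) = 4 + (-1 + p) = 3 + p)
t = 9 (t = 4 - (3*(-1) - 2) = 4 - (-3 - 2) = 4 - 1*(-5) = 4 + 5 = 9)
m(u, M) = 30 + 10*M (m(u, M) = (3 + M)*(1 + 9) = (3 + M)*10 = 30 + 10*M)
(m(9, 13) + q)² = ((30 + 10*13) - 62)² = ((30 + 130) - 62)² = (160 - 62)² = 98² = 9604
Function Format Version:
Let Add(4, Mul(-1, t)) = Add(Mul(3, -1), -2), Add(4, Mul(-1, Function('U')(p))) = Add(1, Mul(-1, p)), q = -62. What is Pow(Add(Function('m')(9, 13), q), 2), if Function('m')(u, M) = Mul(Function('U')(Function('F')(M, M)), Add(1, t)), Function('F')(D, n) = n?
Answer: 9604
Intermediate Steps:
Function('U')(p) = Add(3, p) (Function('U')(p) = Add(4, Mul(-1, Add(1, Mul(-1, p)))) = Add(4, Add(-1, p)) = Add(3, p))
t = 9 (t = Add(4, Mul(-1, Add(Mul(3, -1), -2))) = Add(4, Mul(-1, Add(-3, -2))) = Add(4, Mul(-1, -5)) = Add(4, 5) = 9)
Function('m')(u, M) = Add(30, Mul(10, M)) (Function('m')(u, M) = Mul(Add(3, M), Add(1, 9)) = Mul(Add(3, M), 10) = Add(30, Mul(10, M)))
Pow(Add(Function('m')(9, 13), q), 2) = Pow(Add(Add(30, Mul(10, 13)), -62), 2) = Pow(Add(Add(30, 130), -62), 2) = Pow(Add(160, -62), 2) = Pow(98, 2) = 9604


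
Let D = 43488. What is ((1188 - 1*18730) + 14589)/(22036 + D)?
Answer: -2953/65524 ≈ -0.045067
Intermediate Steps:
((1188 - 1*18730) + 14589)/(22036 + D) = ((1188 - 1*18730) + 14589)/(22036 + 43488) = ((1188 - 18730) + 14589)/65524 = (-17542 + 14589)*(1/65524) = -2953*1/65524 = -2953/65524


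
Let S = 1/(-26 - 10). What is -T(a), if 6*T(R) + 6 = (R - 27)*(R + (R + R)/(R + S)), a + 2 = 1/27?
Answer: 490928/470205 ≈ 1.0441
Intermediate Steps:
a = -53/27 (a = -2 + 1/27 = -53/27 ≈ -1.9630)
S = -1/36 (S = 1/(-36) = -1/36 ≈ -0.027778)
T(R) = -1 + (-27 + R)*(R + 2*R/(-1/36 + R))/6 (T(R) = -1 + ((R - 27)*(R + (R + R)/(R - 1/36)))/6 = -1 + ((-27 + R)*(R + (2*R)/(-1/36 + R)))/6 = -1 + ((-27 + R)*(R + 2*R/(-1/36 + R)))/6 = -1 + (-27 + R)*(R + 2*R/(-1/36 + R))/6)
-T(a) = -(6 - 2133*(-53/27) - 901*(-53/27)² + 36*(-53/27)³)/(6*(-1 + 36*(-53/27))) = -(6 + 4187 - 901*2809/729 + 36*(-148877/19683))/(6*(-1 - 212/3)) = -(6 + 4187 - 2530909/729 - 595508/2187)/(6*(-215/3)) = -(-3)*981856/(6*215*2187) = -1*(-490928/470205) = 490928/470205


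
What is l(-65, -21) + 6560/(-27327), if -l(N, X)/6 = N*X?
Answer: -223814690/27327 ≈ -8190.2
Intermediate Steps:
l(N, X) = -6*N*X
l(-65, -21) + 6560/(-27327) = -6*(-65)*(-21) + 6560/(-27327) = -8190 + 6560*(-1/27327) = -8190 - 6560/27327 = -223814690/27327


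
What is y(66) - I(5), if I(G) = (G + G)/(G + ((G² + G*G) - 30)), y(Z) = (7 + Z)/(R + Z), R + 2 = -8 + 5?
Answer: 243/305 ≈ 0.79672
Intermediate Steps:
R = -5 (R = -2 + (-8 + 5) = -2 - 3 = -5)
y(Z) = (7 + Z)/(-5 + Z)
I(G) = 2*G/(-30 + G + 2*G²) (I(G) = (2*G)/(G + ((G² + G²) - 30)) = (2*G)/(G + (2*G² - 30)) = (2*G)/(G + (-30 + 2*G²)) = (2*G)/(-30 + G + 2*G²) = 2*G/(-30 + G + 2*G²))
y(66) - I(5) = (7 + 66)/(-5 + 66) - 2*5/(-30 + 5 + 2*5²) = 73/61 - 2*5/(-30 + 5 + 2*25) = (1/61)*73 - 2*5/(-30 + 5 + 50) = 73/61 - 2*5/25 = 73/61 - 1*⅖ = 73/61 - ⅖ = 243/305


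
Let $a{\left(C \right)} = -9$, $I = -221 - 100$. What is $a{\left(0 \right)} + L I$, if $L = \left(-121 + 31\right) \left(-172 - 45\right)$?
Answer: $-6269139$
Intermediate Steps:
$I = -321$
$L = 19530$ ($L = \left(-90\right) \left(-217\right) = 19530$)
$a{\left(0 \right)} + L I = -9 + 19530 \left(-321\right) = -9 - 6269130 = -6269139$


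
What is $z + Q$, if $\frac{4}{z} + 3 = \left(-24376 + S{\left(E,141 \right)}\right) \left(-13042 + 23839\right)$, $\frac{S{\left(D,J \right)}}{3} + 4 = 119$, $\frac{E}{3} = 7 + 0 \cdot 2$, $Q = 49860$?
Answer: $\frac{6468405360298}{129731355} \approx 49860.0$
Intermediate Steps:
$E = 21$ ($E = 3 \left(7 + 0 \cdot 2\right) = 3 \left(7 + 0\right) = 3 \cdot 7 = 21$)
$S{\left(D,J \right)} = 345$ ($S{\left(D,J \right)} = -12 + 3 \cdot 119 = -12 + 357 = 345$)
$z = - \frac{2}{129731355}$ ($z = \frac{4}{-3 + \left(-24376 + 345\right) \left(-13042 + 23839\right)} = \frac{4}{-3 - 259462707} = \frac{4}{-259462710} = 4 \left(- \frac{1}{259462710}\right) = - \frac{2}{129731355} \approx -1.5416 \cdot 10^{-8}$)
$z + Q = - \frac{2}{129731355} + 49860 = \frac{6468405360298}{129731355}$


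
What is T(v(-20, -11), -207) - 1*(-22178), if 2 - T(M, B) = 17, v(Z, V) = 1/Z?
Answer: 22163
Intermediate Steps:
T(M, B) = -15 (T(M, B) = 2 - 1*17 = 2 - 17 = -15)
T(v(-20, -11), -207) - 1*(-22178) = -15 - 1*(-22178) = -15 + 22178 = 22163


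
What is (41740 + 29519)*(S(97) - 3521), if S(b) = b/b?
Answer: -250831680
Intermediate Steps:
S(b) = 1
(41740 + 29519)*(S(97) - 3521) = (41740 + 29519)*(1 - 3521) = 71259*(-3520) = -250831680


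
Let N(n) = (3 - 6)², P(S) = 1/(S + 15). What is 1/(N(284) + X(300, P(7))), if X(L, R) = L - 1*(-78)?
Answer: 1/387 ≈ 0.0025840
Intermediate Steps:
P(S) = 1/(15 + S)
N(n) = 9 (N(n) = (-3)² = 9)
X(L, R) = 78 + L (X(L, R) = L + 78 = 78 + L)
1/(N(284) + X(300, P(7))) = 1/(9 + (78 + 300)) = 1/(9 + 378) = 1/387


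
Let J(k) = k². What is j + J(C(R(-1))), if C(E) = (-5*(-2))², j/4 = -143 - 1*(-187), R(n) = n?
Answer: 10176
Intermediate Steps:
j = 176 (j = 4*(-143 - 1*(-187)) = 4*(-143 + 187) = 4*44 = 176)
C(E) = 100 (C(E) = 10² = 100)
j + J(C(R(-1))) = 176 + 100² = 176 + 10000 = 10176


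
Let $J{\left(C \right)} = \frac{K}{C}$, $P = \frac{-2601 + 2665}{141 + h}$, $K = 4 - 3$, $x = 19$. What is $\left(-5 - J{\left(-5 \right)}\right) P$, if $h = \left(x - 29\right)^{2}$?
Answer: $- \frac{1536}{1205} \approx -1.2747$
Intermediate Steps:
$K = 1$
$h = 100$ ($h = \left(19 - 29\right)^{2} = \left(-10\right)^{2} = 100$)
$P = \frac{64}{241}$ ($P = \frac{-2601 + 2665}{141 + 100} = \frac{64}{241} \approx 0.26556$)
$J{\left(C \right)} = \frac{1}{C}$ ($J{\left(C \right)} = 1 \frac{1}{C} = \frac{1}{C}$)
$\left(-5 - J{\left(-5 \right)}\right) P = \left(-5 - \frac{1}{-5}\right) \frac{64}{241} = \left(-5 - - \frac{1}{5}\right) \frac{64}{241} = \left(-5 + \frac{1}{5}\right) \frac{64}{241} = \left(- \frac{24}{5}\right) \frac{64}{241} = - \frac{1536}{1205}$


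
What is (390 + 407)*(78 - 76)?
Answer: 1594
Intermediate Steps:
(390 + 407)*(78 - 76) = 797*2 = 1594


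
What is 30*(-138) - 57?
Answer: -4197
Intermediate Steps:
30*(-138) - 57 = -4140 - 57 = -4197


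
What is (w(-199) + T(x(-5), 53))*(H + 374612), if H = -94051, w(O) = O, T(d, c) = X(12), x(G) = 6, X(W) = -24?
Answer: -62565103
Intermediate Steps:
T(d, c) = -24
(w(-199) + T(x(-5), 53))*(H + 374612) = (-199 - 24)*(-94051 + 374612) = -223*280561 = -62565103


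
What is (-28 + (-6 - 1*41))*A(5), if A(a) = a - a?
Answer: 0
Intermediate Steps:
A(a) = 0
(-28 + (-6 - 1*41))*A(5) = (-28 + (-6 - 1*41))*0 = (-28 + (-6 - 41))*0 = (-28 - 47)*0 = -75*0 = 0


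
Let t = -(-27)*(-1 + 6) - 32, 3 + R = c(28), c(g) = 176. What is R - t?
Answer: 70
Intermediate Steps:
R = 173 (R = -3 + 176 = 173)
t = 103 (t = -(-27)*5 - 32 = -9*(-15) - 32 = 135 - 32 = 103)
R - t = 173 - 1*103 = 173 - 103 = 70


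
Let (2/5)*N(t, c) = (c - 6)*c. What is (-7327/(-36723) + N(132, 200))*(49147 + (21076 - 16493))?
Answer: 63797897436570/12241 ≈ 5.2118e+9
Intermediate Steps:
N(t, c) = 5*c*(-6 + c)/2 (N(t, c) = 5*((c - 6)*c)/2 = 5*((-6 + c)*c)/2 = 5*(c*(-6 + c))/2 = 5*c*(-6 + c)/2)
(-7327/(-36723) + N(132, 200))*(49147 + (21076 - 16493)) = (-7327/(-36723) + (5/2)*200*(-6 + 200))*(49147 + (21076 - 16493)) = (-7327*(-1/36723) + (5/2)*200*194)*(49147 + 4583) = (7327/36723 + 97000)*53730 = (3562138327/36723)*53730 = 63797897436570/12241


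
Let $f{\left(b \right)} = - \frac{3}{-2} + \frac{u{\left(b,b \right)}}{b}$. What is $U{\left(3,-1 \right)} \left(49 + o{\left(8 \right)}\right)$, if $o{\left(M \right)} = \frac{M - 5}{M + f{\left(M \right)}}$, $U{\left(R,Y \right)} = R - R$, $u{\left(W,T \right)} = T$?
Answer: $0$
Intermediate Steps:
$U{\left(R,Y \right)} = 0$
$f{\left(b \right)} = \frac{5}{2}$ ($f{\left(b \right)} = - \frac{3}{-2} + \frac{b}{b} = \left(-3\right) \left(- \frac{1}{2}\right) + 1 = \frac{3}{2} + 1 = \frac{5}{2}$)
$o{\left(M \right)} = \frac{-5 + M}{\frac{5}{2} + M}$ ($o{\left(M \right)} = \frac{M - 5}{M + \frac{5}{2}} = \frac{-5 + M}{\frac{5}{2} + M}$)
$U{\left(3,-1 \right)} \left(49 + o{\left(8 \right)}\right) = 0 \left(49 + \frac{2 \left(-5 + 8\right)}{5 + 2 \cdot 8}\right) = 0 \left(49 + 2 \frac{1}{5 + 16} \cdot 3\right) = 0 \left(49 + 2 \cdot \frac{1}{21} \cdot 3\right) = 0 \left(49 + \frac{2}{7}\right) = 0 \cdot \frac{345}{7} = 0$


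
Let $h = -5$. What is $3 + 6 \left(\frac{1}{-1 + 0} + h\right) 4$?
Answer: $-141$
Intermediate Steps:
$3 + 6 \left(\frac{1}{-1 + 0} + h\right) 4 = 3 + 6 \left(\frac{1}{-1 + 0} - 5\right) 4 = 3 + 6 \left(\frac{1}{-1} - 5\right) 4 = 3 + 6 \left(-1 - 5\right) 4 = 3 + 6 \left(-6\right) 4 = 3 - 144 = -141$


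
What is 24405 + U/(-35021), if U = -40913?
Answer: 854728418/35021 ≈ 24406.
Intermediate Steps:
24405 + U/(-35021) = 24405 - 40913/(-35021) = 24405 - 40913*(-1/35021) = 24405 + 40913/35021 = 854728418/35021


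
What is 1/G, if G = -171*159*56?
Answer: -1/1522584 ≈ -6.5678e-7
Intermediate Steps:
G = -1522584 (G = -27189*56 = -1522584)
1/G = 1/(-1522584) = -1/1522584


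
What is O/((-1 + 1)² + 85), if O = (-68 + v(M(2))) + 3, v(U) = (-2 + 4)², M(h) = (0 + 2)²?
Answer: -61/85 ≈ -0.71765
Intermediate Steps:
M(h) = 4 (M(h) = 2² = 4)
v(U) = 4 (v(U) = 2² = 4)
O = -61 (O = (-68 + 4) + 3 = -64 + 3 = -61)
O/((-1 + 1)² + 85) = -61/((-1 + 1)² + 85) = -61/(0² + 85) = -61/(0 + 85) = -61/85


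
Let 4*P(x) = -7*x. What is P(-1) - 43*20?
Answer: -3433/4 ≈ -858.25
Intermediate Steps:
P(x) = -7*x/4 (P(x) = (-7*x)/4 = -7*x/4)
P(-1) - 43*20 = -7/4*(-1) - 43*20 = 7/4 - 860 = -3433/4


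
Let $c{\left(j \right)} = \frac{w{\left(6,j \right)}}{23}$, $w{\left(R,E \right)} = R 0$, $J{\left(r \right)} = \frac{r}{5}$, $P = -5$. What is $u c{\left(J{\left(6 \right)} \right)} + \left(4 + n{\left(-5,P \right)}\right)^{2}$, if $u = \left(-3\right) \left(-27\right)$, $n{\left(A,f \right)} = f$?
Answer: $1$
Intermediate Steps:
$J{\left(r \right)} = \frac{r}{5}$ ($J{\left(r \right)} = r \frac{1}{5} = \frac{r}{5}$)
$w{\left(R,E \right)} = 0$
$u = 81$
$c{\left(j \right)} = 0$ ($c{\left(j \right)} = \frac{0}{23} = 0 \cdot \frac{1}{23} = 0$)
$u c{\left(J{\left(6 \right)} \right)} + \left(4 + n{\left(-5,P \right)}\right)^{2} = 81 \cdot 0 + \left(4 - 5\right)^{2} = 0 + \left(-1\right)^{2} = 0 + 1 = 1$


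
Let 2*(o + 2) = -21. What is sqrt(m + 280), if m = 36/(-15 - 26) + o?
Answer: sqrt(1792766)/82 ≈ 16.329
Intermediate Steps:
o = -25/2 (o = -2 + (1/2)*(-21) = -2 - 21/2 = -25/2 ≈ -12.500)
m = -1097/82 (m = 36/(-15 - 26) - 25/2 = 36/(-41) - 25/2 = 36*(-1/41) - 25/2 = -36/41 - 25/2 = -1097/82 ≈ -13.378)
sqrt(m + 280) = sqrt(-1097/82 + 280) = sqrt(21863/82) = sqrt(1792766)/82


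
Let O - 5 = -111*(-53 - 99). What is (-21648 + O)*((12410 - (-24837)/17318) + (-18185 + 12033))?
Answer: -517180603251/17318 ≈ -2.9864e+7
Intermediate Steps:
O = 16877 (O = 5 - 111*(-53 - 99) = 5 - 111*(-152) = 5 + 16872 = 16877)
(-21648 + O)*((12410 - (-24837)/17318) + (-18185 + 12033)) = (-21648 + 16877)*((12410 - (-24837)/17318) + (-18185 + 12033)) = -4771*((12410 - (-24837)/17318) - 6152) = -4771*((12410 - 1*(-24837/17318)) - 6152) = -4771*((12410 + 24837/17318) - 6152) = -4771*(214941217/17318 - 6152) = -4771*108400881/17318 = -517180603251/17318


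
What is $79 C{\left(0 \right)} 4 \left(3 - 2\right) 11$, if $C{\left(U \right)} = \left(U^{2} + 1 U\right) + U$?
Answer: $0$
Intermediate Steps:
$C{\left(U \right)} = U^{2} + 2 U$ ($C{\left(U \right)} = \left(U^{2} + U\right) + U = \left(U + U^{2}\right) + U = U^{2} + 2 U$)
$79 C{\left(0 \right)} 4 \left(3 - 2\right) 11 = 79 \cdot 0 \left(2 + 0\right) 4 \left(3 - 2\right) 11 = 79 \cdot 0 \cdot 2 \cdot 4 \cdot 1 \cdot 11 = 79 \cdot 0 \cdot 4 \cdot 1 \cdot 11 = 79 \cdot 0 \cdot 1 \cdot 11 = 79 \cdot 0 \cdot 11 = 0 \cdot 11 = 0$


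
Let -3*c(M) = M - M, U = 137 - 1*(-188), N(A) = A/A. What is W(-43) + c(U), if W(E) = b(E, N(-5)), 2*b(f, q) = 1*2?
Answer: 1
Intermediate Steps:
N(A) = 1
b(f, q) = 1 (b(f, q) = (1*2)/2 = (1/2)*2 = 1)
W(E) = 1
U = 325 (U = 137 + 188 = 325)
c(M) = 0 (c(M) = -(M - M)/3 = -1/3*0 = 0)
W(-43) + c(U) = 1 + 0 = 1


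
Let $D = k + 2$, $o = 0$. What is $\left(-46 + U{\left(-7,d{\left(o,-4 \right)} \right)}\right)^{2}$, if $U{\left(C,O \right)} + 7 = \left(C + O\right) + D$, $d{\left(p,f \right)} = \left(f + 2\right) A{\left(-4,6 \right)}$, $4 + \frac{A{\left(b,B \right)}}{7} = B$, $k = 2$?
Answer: $7056$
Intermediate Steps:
$A{\left(b,B \right)} = -28 + 7 B$
$d{\left(p,f \right)} = 28 + 14 f$ ($d{\left(p,f \right)} = \left(f + 2\right) \left(-28 + 7 \cdot 6\right) = \left(2 + f\right) \left(-28 + 42\right) = \left(2 + f\right) 14 = 28 + 14 f$)
$D = 4$ ($D = 2 + 2 = 4$)
$U{\left(C,O \right)} = -3 + C + O$ ($U{\left(C,O \right)} = -7 + \left(\left(C + O\right) + 4\right) = -7 + \left(4 + C + O\right) = -3 + C + O$)
$\left(-46 + U{\left(-7,d{\left(o,-4 \right)} \right)}\right)^{2} = \left(-46 - 38\right)^{2} = \left(-84\right)^{2} = 7056$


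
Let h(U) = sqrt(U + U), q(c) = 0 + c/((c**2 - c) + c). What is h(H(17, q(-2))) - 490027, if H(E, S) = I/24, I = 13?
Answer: -490027 + sqrt(39)/6 ≈ -4.9003e+5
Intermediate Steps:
q(c) = 1/c (q(c) = 0 + c/(c**2) = 0 + c/c**2 = 0 + 1/c = 1/c)
H(E, S) = 13/24
h(U) = sqrt(2)*sqrt(U) (h(U) = sqrt(2*U) = sqrt(2)*sqrt(U))
h(H(17, q(-2))) - 490027 = sqrt(2)*sqrt(13/24) - 490027 = sqrt(2)*(sqrt(78)/12) - 490027 = sqrt(39)/6 - 490027 = -490027 + sqrt(39)/6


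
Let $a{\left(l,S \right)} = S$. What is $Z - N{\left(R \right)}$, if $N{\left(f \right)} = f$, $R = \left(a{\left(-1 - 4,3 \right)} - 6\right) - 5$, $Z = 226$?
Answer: $234$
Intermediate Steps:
$R = -8$ ($R = \left(3 - 6\right) - 5 = -3 - 5 = -8$)
$Z - N{\left(R \right)} = 226 - -8 = 226 + 8 = 234$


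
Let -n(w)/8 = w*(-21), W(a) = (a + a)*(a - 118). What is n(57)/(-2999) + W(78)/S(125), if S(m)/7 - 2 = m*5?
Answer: -20247608/4387537 ≈ -4.6148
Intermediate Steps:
W(a) = 2*a*(-118 + a) (W(a) = (2*a)*(-118 + a) = 2*a*(-118 + a))
n(w) = 168*w (n(w) = -8*w*(-21) = -(-168)*w = 168*w)
S(m) = 14 + 35*m (S(m) = 14 + 7*(m*5) = 14 + 7*(5*m) = 14 + 35*m)
n(57)/(-2999) + W(78)/S(125) = (168*57)/(-2999) + (2*78*(-118 + 78))/(14 + 35*125) = 9576*(-1/2999) + (2*78*(-40))/(14 + 4375) = -9576/2999 - 6240/4389 = -9576/2999 - 6240*1/4389 = -9576/2999 - 2080/1463 = -20247608/4387537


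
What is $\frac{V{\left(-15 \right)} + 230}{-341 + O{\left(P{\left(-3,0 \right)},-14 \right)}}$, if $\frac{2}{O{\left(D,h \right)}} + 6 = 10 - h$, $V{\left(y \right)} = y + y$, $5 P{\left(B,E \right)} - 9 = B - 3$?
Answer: $- \frac{450}{767} \approx -0.5867$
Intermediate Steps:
$P{\left(B,E \right)} = \frac{6}{5} + \frac{B}{5}$ ($P{\left(B,E \right)} = \frac{9}{5} + \frac{B - 3}{5} = \frac{9}{5} + \frac{-3 + B}{5} = \frac{9}{5} + \left(- \frac{3}{5} + \frac{B}{5}\right) = \frac{6}{5} + \frac{B}{5}$)
$V{\left(y \right)} = 2 y$
$O{\left(D,h \right)} = \frac{2}{4 - h}$ ($O{\left(D,h \right)} = \frac{2}{-6 - \left(-10 + h\right)} = \frac{2}{4 - h}$)
$\frac{V{\left(-15 \right)} + 230}{-341 + O{\left(P{\left(-3,0 \right)},-14 \right)}} = \frac{2 \left(-15\right) + 230}{-341 - \frac{2}{-4 - 14}} = \frac{-30 + 230}{-341 - \frac{2}{-18}} = \frac{200}{-341 - - \frac{1}{9}} = \frac{200}{-341 + \frac{1}{9}} = \frac{200}{- \frac{3068}{9}} = 200 \left(- \frac{9}{3068}\right) = - \frac{450}{767}$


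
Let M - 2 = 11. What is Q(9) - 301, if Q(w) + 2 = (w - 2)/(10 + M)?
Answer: -6962/23 ≈ -302.70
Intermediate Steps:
M = 13 (M = 2 + 11 = 13)
Q(w) = -48/23 + w/23 (Q(w) = -2 + (w - 2)/(10 + 13) = -2 + (-2 + w)/23 = -2 + (-2 + w)*(1/23) = -2 + (-2/23 + w/23) = -48/23 + w/23)
Q(9) - 301 = (-48/23 + (1/23)*9) - 301 = (-48/23 + 9/23) - 301 = -39/23 - 301 = -6962/23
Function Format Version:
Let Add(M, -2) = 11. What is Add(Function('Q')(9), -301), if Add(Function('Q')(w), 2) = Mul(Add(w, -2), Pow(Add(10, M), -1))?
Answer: Rational(-6962, 23) ≈ -302.70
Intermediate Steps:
M = 13 (M = Add(2, 11) = 13)
Function('Q')(w) = Add(Rational(-48, 23), Mul(Rational(1, 23), w)) (Function('Q')(w) = Add(-2, Mul(Add(w, -2), Pow(Add(10, 13), -1))) = Add(-2, Mul(Add(-2, w), Pow(23, -1))) = Add(-2, Mul(Add(-2, w), Rational(1, 23))) = Add(-2, Add(Rational(-2, 23), Mul(Rational(1, 23), w))) = Add(Rational(-48, 23), Mul(Rational(1, 23), w)))
Add(Function('Q')(9), -301) = Add(Add(Rational(-48, 23), Mul(Rational(1, 23), 9)), -301) = Add(Add(Rational(-48, 23), Rational(9, 23)), -301) = Add(Rational(-39, 23), -301) = Rational(-6962, 23)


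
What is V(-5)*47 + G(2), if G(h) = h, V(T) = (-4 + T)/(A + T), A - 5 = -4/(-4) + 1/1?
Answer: -419/2 ≈ -209.50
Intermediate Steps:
A = 7 (A = 5 + (-4/(-4) + 1/1) = 5 + (-4*(-¼) + 1*1) = 5 + (1 + 1) = 5 + 2 = 7)
V(T) = (-4 + T)/(7 + T)
V(-5)*47 + G(2) = ((-4 - 5)/(7 - 5))*47 + 2 = (-9/2)*47 + 2 = ((½)*(-9))*47 + 2 = -9/2*47 + 2 = -423/2 + 2 = -419/2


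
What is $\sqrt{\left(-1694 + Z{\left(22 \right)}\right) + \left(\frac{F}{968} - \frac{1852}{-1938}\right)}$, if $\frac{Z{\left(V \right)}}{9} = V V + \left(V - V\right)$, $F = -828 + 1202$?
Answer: $\frac{\sqrt{1210374740091}}{21318} \approx 51.608$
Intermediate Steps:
$F = 374$
$Z{\left(V \right)} = 9 V^{2}$ ($Z{\left(V \right)} = 9 \left(V V + \left(V - V\right)\right) = 9 \left(V^{2} + 0\right) = 9 V^{2}$)
$\sqrt{\left(-1694 + Z{\left(22 \right)}\right) + \left(\frac{F}{968} - \frac{1852}{-1938}\right)} = \sqrt{\left(-1694 + 9 \cdot 22^{2}\right) + \left(\frac{374}{968} - \frac{1852}{-1938}\right)} = \sqrt{\left(-1694 + 9 \cdot 484\right) + \left(374 \cdot \frac{1}{968} - - \frac{926}{969}\right)} = \sqrt{\left(-1694 + 4356\right) + \left(\frac{17}{44} + \frac{926}{969}\right)} = \sqrt{2662 + \frac{57217}{42636}} = \sqrt{\frac{113554249}{42636}} = \frac{\sqrt{1210374740091}}{21318}$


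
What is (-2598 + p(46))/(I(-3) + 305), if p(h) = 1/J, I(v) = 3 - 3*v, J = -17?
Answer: -44167/5389 ≈ -8.1958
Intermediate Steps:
p(h) = -1/17 (p(h) = 1/(-17) = -1/17)
(-2598 + p(46))/(I(-3) + 305) = (-2598 - 1/17)/((3 - 3*(-3)) + 305) = -44167/(17*((3 + 9) + 305)) = -44167/(17*(12 + 305)) = -44167/17/317 = -44167/17*1/317 = -44167/5389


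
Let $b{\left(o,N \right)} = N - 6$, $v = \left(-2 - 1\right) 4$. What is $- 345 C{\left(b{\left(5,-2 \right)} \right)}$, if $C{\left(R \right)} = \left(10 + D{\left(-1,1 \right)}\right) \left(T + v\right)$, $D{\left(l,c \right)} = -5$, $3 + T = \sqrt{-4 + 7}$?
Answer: $25875 - 1725 \sqrt{3} \approx 22887.0$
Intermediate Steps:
$T = -3 + \sqrt{3}$ ($T = -3 + \sqrt{-4 + 7} = -3 + \sqrt{3} \approx -1.268$)
$v = -12$ ($v = \left(-3\right) 4 = -12$)
$b{\left(o,N \right)} = -6 + N$
$C{\left(R \right)} = -75 + 5 \sqrt{3}$ ($C{\left(R \right)} = \left(10 - 5\right) \left(\left(-3 + \sqrt{3}\right) - 12\right) = 5 \left(-15 + \sqrt{3}\right) = -75 + 5 \sqrt{3}$)
$- 345 C{\left(b{\left(5,-2 \right)} \right)} = - 345 \left(-75 + 5 \sqrt{3}\right) = 25875 - 1725 \sqrt{3}$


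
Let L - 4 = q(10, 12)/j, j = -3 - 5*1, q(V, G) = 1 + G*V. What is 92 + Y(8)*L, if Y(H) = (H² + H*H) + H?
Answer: -1421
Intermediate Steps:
j = -8 (j = -3 - 5 = -8)
Y(H) = H + 2*H² (Y(H) = (H² + H²) + H = 2*H² + H = H + 2*H²)
L = -89/8 (L = 4 + (1 + 12*10)/(-8) = 4 + (1 + 120)*(-⅛) = 4 + 121*(-⅛) = 4 - 121/8 = -89/8 ≈ -11.125)
92 + Y(8)*L = 92 + (8*(1 + 2*8))*(-89/8) = 92 + (8*(1 + 16))*(-89/8) = 92 + (8*17)*(-89/8) = 92 + 136*(-89/8) = 92 - 1513 = -1421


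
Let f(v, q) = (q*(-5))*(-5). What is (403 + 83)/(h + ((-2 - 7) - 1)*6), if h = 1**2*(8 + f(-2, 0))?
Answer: -243/26 ≈ -9.3462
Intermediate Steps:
f(v, q) = 25*q (f(v, q) = -5*q*(-5) = 25*q)
h = 8 (h = 1**2*(8 + 25*0) = 1*(8 + 0) = 1*8 = 8)
(403 + 83)/(h + ((-2 - 7) - 1)*6) = (403 + 83)/(8 + ((-2 - 7) - 1)*6) = 486/(8 + (-9 - 1)*6) = 486/(8 - 10*6) = 486/(8 - 60) = 486/(-52) = 486*(-1/52) = -243/26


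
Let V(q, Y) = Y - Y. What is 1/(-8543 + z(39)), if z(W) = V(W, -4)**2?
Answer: -1/8543 ≈ -0.00011705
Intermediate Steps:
V(q, Y) = 0
z(W) = 0 (z(W) = 0**2 = 0)
1/(-8543 + z(39)) = 1/(-8543 + 0) = 1/(-8543) = -1/8543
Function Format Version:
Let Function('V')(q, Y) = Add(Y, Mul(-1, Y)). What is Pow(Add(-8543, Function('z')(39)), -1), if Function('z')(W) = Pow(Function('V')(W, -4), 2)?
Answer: Rational(-1, 8543) ≈ -0.00011705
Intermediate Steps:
Function('V')(q, Y) = 0
Function('z')(W) = 0 (Function('z')(W) = Pow(0, 2) = 0)
Pow(Add(-8543, Function('z')(39)), -1) = Pow(Add(-8543, 0), -1) = Pow(-8543, -1) = Rational(-1, 8543)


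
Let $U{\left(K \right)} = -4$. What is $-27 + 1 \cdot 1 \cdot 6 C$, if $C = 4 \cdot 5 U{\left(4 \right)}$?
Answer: $-507$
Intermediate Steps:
$C = -80$ ($C = 4 \cdot 5 \left(-4\right) = 20 \left(-4\right) = -80$)
$-27 + 1 \cdot 1 \cdot 6 C = -27 + 1 \cdot 1 \cdot 6 \left(-80\right) = -27 + 1 \cdot 6 \left(-80\right) = -27 + 6 \left(-80\right) = -27 - 480 = -507$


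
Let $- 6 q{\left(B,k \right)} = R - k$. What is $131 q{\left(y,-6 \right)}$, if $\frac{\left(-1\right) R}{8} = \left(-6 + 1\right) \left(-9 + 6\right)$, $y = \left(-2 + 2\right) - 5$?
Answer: $2489$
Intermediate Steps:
$y = -5$ ($y = 0 - 5 = -5$)
$R = -120$ ($R = - 8 \left(-6 + 1\right) \left(-9 + 6\right) = - 8 \left(\left(-5\right) \left(-3\right)\right) = \left(-8\right) 15 = -120$)
$q{\left(B,k \right)} = 20 + \frac{k}{6}$ ($q{\left(B,k \right)} = - \frac{-120 - k}{6} = 20 + \frac{k}{6}$)
$131 q{\left(y,-6 \right)} = 131 \left(20 + \frac{1}{6} \left(-6\right)\right) = 131 \left(20 - 1\right) = 131 \cdot 19 = 2489$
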